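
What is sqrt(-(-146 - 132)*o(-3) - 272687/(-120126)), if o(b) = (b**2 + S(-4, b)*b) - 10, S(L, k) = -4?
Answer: sqrt(44160479267370)/120126 ≈ 55.320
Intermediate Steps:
o(b) = -10 + b**2 - 4*b (o(b) = (b**2 - 4*b) - 10 = -10 + b**2 - 4*b)
sqrt(-(-146 - 132)*o(-3) - 272687/(-120126)) = sqrt(-(-146 - 132)*(-10 + (-3)**2 - 4*(-3)) - 272687/(-120126)) = sqrt(-(-278)*(-10 + 9 + 12) - 272687*(-1/120126)) = sqrt(-(-278)*11 + 272687/120126) = sqrt(-1*(-3058) + 272687/120126) = sqrt(3058 + 272687/120126) = sqrt(367617995/120126) = sqrt(44160479267370)/120126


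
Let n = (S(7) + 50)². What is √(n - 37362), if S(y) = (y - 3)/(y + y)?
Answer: 17*I*√5906/7 ≈ 186.64*I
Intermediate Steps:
S(y) = (-3 + y)/(2*y) (S(y) = (-3 + y)/((2*y)) = (-3 + y)*(1/(2*y)) = (-3 + y)/(2*y))
n = 123904/49 (n = ((½)*(-3 + 7)/7 + 50)² = ((½)*(⅐)*4 + 50)² = (2/7 + 50)² = (352/7)² = 123904/49 ≈ 2528.7)
√(n - 37362) = √(123904/49 - 37362) = √(-1706834/49) = 17*I*√5906/7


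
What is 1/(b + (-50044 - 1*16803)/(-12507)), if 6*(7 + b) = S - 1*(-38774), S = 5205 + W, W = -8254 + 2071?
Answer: 379/2386820 ≈ 0.00015879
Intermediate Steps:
W = -6183
S = -978 (S = 5205 - 6183 = -978)
b = 18877/3 (b = -7 + (-978 - 1*(-38774))/6 = -7 + (-978 + 38774)/6 = -7 + (1/6)*37796 = -7 + 18898/3 = 18877/3 ≈ 6292.3)
1/(b + (-50044 - 1*16803)/(-12507)) = 1/(18877/3 + (-50044 - 1*16803)/(-12507)) = 1/(18877/3 + (-50044 - 16803)*(-1/12507)) = 1/(18877/3 - 66847*(-1/12507)) = 1/(18877/3 + 6077/1137) = 1/(2386820/379) = 379/2386820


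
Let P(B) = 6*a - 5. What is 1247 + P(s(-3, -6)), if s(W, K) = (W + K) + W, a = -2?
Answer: 1230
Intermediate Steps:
s(W, K) = K + 2*W (s(W, K) = (K + W) + W = K + 2*W)
P(B) = -17 (P(B) = 6*(-2) - 5 = -12 - 5 = -17)
1247 + P(s(-3, -6)) = 1247 - 17 = 1230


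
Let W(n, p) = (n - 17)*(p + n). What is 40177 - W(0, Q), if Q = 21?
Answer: 40534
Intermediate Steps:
W(n, p) = (-17 + n)*(n + p)
40177 - W(0, Q) = 40177 - (0² - 17*0 - 17*21 + 0*21) = 40177 - (0 + 0 - 357 + 0) = 40177 - 1*(-357) = 40177 + 357 = 40534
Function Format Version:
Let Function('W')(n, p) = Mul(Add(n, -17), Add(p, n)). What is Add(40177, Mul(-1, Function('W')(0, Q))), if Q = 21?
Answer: 40534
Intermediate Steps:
Function('W')(n, p) = Mul(Add(-17, n), Add(n, p))
Add(40177, Mul(-1, Function('W')(0, Q))) = Add(40177, Mul(-1, Add(Pow(0, 2), Mul(-17, 0), Mul(-17, 21), Mul(0, 21)))) = Add(40177, Mul(-1, Add(0, 0, -357, 0))) = Add(40177, Mul(-1, -357)) = Add(40177, 357) = 40534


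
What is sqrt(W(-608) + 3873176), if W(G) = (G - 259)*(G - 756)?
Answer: 2*sqrt(1263941) ≈ 2248.5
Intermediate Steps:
W(G) = (-756 + G)*(-259 + G) (W(G) = (-259 + G)*(-756 + G) = (-756 + G)*(-259 + G))
sqrt(W(-608) + 3873176) = sqrt((195804 + (-608)**2 - 1015*(-608)) + 3873176) = sqrt((195804 + 369664 + 617120) + 3873176) = sqrt(1182588 + 3873176) = sqrt(5055764) = 2*sqrt(1263941)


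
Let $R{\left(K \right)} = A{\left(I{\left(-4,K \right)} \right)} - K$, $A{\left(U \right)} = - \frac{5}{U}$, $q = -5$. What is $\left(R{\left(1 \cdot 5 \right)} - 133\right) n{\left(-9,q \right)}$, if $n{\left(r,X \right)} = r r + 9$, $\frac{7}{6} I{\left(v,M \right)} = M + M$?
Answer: $- \frac{24945}{2} \approx -12473.0$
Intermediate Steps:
$I{\left(v,M \right)} = \frac{12 M}{7}$ ($I{\left(v,M \right)} = \frac{6 \left(M + M\right)}{7} = \frac{6 \cdot 2 M}{7} = \frac{12 M}{7}$)
$n{\left(r,X \right)} = 9 + r^{2}$ ($n{\left(r,X \right)} = r^{2} + 9 = 9 + r^{2}$)
$R{\left(K \right)} = - K - \frac{35}{12 K}$ ($R{\left(K \right)} = - \frac{5}{\frac{12}{7} K} - K = - 5 \frac{7}{12 K} - K = - \frac{35}{12 K} - K = - K - \frac{35}{12 K}$)
$\left(R{\left(1 \cdot 5 \right)} - 133\right) n{\left(-9,q \right)} = \left(\left(- 1 \cdot 5 - \frac{35}{12 \cdot 1 \cdot 5}\right) - 133\right) \left(9 + \left(-9\right)^{2}\right) = \left(\left(\left(-1\right) 5 - \frac{35}{12 \cdot 5}\right) - 133\right) \left(9 + 81\right) = \left(\left(-5 - \frac{7}{12}\right) - 133\right) 90 = \left(- \frac{67}{12} - 133\right) 90 = \left(- \frac{1663}{12}\right) 90 = - \frac{24945}{2}$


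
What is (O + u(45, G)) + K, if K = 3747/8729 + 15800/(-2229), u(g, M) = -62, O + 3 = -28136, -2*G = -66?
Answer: -548834759278/19456941 ≈ -28208.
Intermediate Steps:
G = 33 (G = -1/2*(-66) = 33)
O = -28139 (O = -3 - 28136 = -28139)
K = -129566137/19456941 (K = 3747*(1/8729) + 15800*(-1/2229) = 3747/8729 - 15800/2229 = -129566137/19456941 ≈ -6.6591)
(O + u(45, G)) + K = (-28139 - 62) - 129566137/19456941 = -28201 - 129566137/19456941 = -548834759278/19456941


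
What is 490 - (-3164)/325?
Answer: 162414/325 ≈ 499.74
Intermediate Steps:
490 - (-3164)/325 = 490 - 452*(-7/325) = 490 + 3164/325 = 162414/325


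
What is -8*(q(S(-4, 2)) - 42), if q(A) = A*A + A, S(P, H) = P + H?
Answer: 320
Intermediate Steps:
S(P, H) = H + P
q(A) = A + A**2 (q(A) = A**2 + A = A + A**2)
-8*(q(S(-4, 2)) - 42) = -8*((2 - 4)*(1 + (2 - 4)) - 42) = -8*(-2*(1 - 2) - 42) = -8*(-2*(-1) - 42) = -8*(2 - 42) = -8*(-40) = 320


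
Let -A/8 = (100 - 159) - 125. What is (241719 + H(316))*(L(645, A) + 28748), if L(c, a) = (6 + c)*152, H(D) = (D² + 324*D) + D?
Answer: 56733917500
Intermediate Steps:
H(D) = D² + 325*D
A = 1472 (A = -8*((100 - 159) - 125) = -8*(-59 - 125) = -8*(-184) = 1472)
L(c, a) = 912 + 152*c
(241719 + H(316))*(L(645, A) + 28748) = (241719 + 316*(325 + 316))*((912 + 152*645) + 28748) = (241719 + 316*641)*((912 + 98040) + 28748) = (241719 + 202556)*(98952 + 28748) = 444275*127700 = 56733917500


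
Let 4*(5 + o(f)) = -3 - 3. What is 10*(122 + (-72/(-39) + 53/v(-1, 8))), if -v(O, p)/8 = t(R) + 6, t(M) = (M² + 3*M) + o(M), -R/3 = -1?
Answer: 224711/182 ≈ 1234.7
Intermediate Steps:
R = 3 (R = -3*(-1) = 3)
o(f) = -13/2 (o(f) = -5 + (-3 - 3)/4 = -5 + (¼)*(-6) = -5 - 3/2 = -13/2)
t(M) = -13/2 + M² + 3*M (t(M) = (M² + 3*M) - 13/2 = -13/2 + M² + 3*M)
v(O, p) = -140 (v(O, p) = -8*((-13/2 + 3² + 3*3) + 6) = -8*((-13/2 + 9 + 9) + 6) = -8*(23/2 + 6) = -8*35/2 = -140)
10*(122 + (-72/(-39) + 53/v(-1, 8))) = 10*(122 + (-72/(-39) + 53/(-140))) = 10*(122 + (-72*(-1/39) + 53*(-1/140))) = 10*(122 + (24/13 - 53/140)) = 10*(122 + 2671/1820) = 10*(224711/1820) = 224711/182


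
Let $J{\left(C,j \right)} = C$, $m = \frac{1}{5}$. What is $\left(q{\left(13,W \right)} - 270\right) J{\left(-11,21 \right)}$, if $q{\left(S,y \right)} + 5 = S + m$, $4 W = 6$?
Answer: $\frac{14399}{5} \approx 2879.8$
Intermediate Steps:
$m = \frac{1}{5} \approx 0.2$
$W = \frac{3}{2}$ ($W = \frac{1}{4} \cdot 6 = \frac{3}{2} \approx 1.5$)
$q{\left(S,y \right)} = - \frac{24}{5} + S$ ($q{\left(S,y \right)} = -5 + \left(S + \frac{1}{5}\right) = -5 + \left(\frac{1}{5} + S\right) = - \frac{24}{5} + S$)
$\left(q{\left(13,W \right)} - 270\right) J{\left(-11,21 \right)} = \left(\left(- \frac{24}{5} + 13\right) - 270\right) \left(-11\right) = \left(\frac{41}{5} - 270\right) \left(-11\right) = \left(- \frac{1309}{5}\right) \left(-11\right) = \frac{14399}{5}$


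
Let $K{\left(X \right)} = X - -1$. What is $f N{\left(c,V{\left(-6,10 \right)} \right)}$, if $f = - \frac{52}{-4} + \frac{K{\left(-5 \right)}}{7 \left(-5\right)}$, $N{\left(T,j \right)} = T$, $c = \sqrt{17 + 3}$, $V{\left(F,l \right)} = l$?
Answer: $\frac{918 \sqrt{5}}{35} \approx 58.649$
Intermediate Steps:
$K{\left(X \right)} = 1 + X$ ($K{\left(X \right)} = X + 1 = 1 + X$)
$c = 2 \sqrt{5}$ ($c = \sqrt{20} = 2 \sqrt{5} \approx 4.4721$)
$f = \frac{459}{35}$ ($f = - \frac{52}{-4} + \frac{1 - 5}{7 \left(-5\right)} = \left(-52\right) \left(- \frac{1}{4}\right) - \frac{4}{-35} = 13 - - \frac{4}{35} = 13 + \frac{4}{35} = \frac{459}{35} \approx 13.114$)
$f N{\left(c,V{\left(-6,10 \right)} \right)} = \frac{459 \cdot 2 \sqrt{5}}{35} = \frac{918 \sqrt{5}}{35}$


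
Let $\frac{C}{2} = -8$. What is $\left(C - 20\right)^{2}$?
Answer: $1296$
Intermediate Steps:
$C = -16$ ($C = 2 \left(-8\right) = -16$)
$\left(C - 20\right)^{2} = \left(-16 - 20\right)^{2} = \left(-36\right)^{2} = 1296$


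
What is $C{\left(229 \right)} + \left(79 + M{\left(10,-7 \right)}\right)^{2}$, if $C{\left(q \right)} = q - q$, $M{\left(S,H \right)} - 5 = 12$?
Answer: $9216$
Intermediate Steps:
$M{\left(S,H \right)} = 17$ ($M{\left(S,H \right)} = 5 + 12 = 17$)
$C{\left(q \right)} = 0$
$C{\left(229 \right)} + \left(79 + M{\left(10,-7 \right)}\right)^{2} = 0 + \left(79 + 17\right)^{2} = 0 + 96^{2} = 0 + 9216 = 9216$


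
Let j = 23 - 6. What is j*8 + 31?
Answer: 167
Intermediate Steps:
j = 17
j*8 + 31 = 17*8 + 31 = 136 + 31 = 167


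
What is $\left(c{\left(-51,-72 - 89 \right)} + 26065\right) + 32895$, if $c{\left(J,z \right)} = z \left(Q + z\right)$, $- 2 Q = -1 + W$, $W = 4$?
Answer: $\frac{170245}{2} \approx 85123.0$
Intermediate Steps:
$Q = - \frac{3}{2}$ ($Q = - \frac{-1 + 4}{2} = \left(- \frac{1}{2}\right) 3 = - \frac{3}{2} \approx -1.5$)
$c{\left(J,z \right)} = z \left(- \frac{3}{2} + z\right)$
$\left(c{\left(-51,-72 - 89 \right)} + 26065\right) + 32895 = \left(\frac{\left(-72 - 89\right) \left(-3 + 2 \left(-72 - 89\right)\right)}{2} + 26065\right) + 32895 = \left(\frac{1}{2} \left(-161\right) \left(-3 + 2 \left(-161\right)\right) + 26065\right) + 32895 = \left(\frac{1}{2} \left(-161\right) \left(-3 - 322\right) + 26065\right) + 32895 = \left(\frac{1}{2} \left(-161\right) \left(-325\right) + 26065\right) + 32895 = \left(\frac{52325}{2} + 26065\right) + 32895 = \frac{104455}{2} + 32895 = \frac{170245}{2}$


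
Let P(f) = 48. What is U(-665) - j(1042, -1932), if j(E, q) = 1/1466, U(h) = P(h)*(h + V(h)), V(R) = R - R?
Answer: -46794721/1466 ≈ -31920.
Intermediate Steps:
V(R) = 0
U(h) = 48*h (U(h) = 48*(h + 0) = 48*h)
j(E, q) = 1/1466
U(-665) - j(1042, -1932) = 48*(-665) - 1*1/1466 = -31920 - 1/1466 = -46794721/1466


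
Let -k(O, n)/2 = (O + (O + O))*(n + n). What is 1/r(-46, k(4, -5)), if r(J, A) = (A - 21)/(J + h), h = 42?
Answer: -4/219 ≈ -0.018265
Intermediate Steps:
k(O, n) = -12*O*n (k(O, n) = -2*(O + (O + O))*(n + n) = -2*(O + 2*O)*2*n = -2*3*O*2*n = -12*O*n)
r(J, A) = (-21 + A)/(42 + J) (r(J, A) = (A - 21)/(J + 42) = (-21 + A)/(42 + J))
1/r(-46, k(4, -5)) = 1/((-21 - 12*4*(-5))/(42 - 46)) = 1/((-21 + 240)/(-4)) = 1/(-¼*219) = 1/(-219/4) = -4/219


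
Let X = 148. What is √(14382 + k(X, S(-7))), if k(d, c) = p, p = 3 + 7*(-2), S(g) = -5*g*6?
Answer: √14371 ≈ 119.88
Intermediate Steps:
S(g) = -30*g
p = -11 (p = 3 - 14 = -11)
k(d, c) = -11
√(14382 + k(X, S(-7))) = √(14382 - 11) = √14371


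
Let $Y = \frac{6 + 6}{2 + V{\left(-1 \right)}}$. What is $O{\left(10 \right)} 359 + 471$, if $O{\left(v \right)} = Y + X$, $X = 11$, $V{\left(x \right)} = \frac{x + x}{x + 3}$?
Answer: $8728$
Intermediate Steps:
$V{\left(x \right)} = \frac{2 x}{3 + x}$
$Y = 12$ ($Y = \frac{6 + 6}{2 + 2 \left(-1\right) \frac{1}{3 - 1}} = \frac{12}{2 + 2 \left(-1\right) \frac{1}{2}} = \frac{12}{2 - 1} = \frac{12}{1} = 12 \cdot 1 = 12$)
$O{\left(v \right)} = 23$ ($O{\left(v \right)} = 12 + 11 = 23$)
$O{\left(10 \right)} 359 + 471 = 23 \cdot 359 + 471 = 8257 + 471 = 8728$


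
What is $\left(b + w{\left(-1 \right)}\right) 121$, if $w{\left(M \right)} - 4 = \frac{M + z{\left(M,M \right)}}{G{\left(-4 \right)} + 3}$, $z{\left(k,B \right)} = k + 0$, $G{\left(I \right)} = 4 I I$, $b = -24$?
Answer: $- \frac{162382}{67} \approx -2423.6$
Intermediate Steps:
$G{\left(I \right)} = 4 I^{2}$
$z{\left(k,B \right)} = k$
$w{\left(M \right)} = 4 + \frac{2 M}{67}$ ($w{\left(M \right)} = 4 + \frac{M + M}{4 \left(-4\right)^{2} + 3} = 4 + \frac{2 M}{4 \cdot 16 + 3} = 4 + \frac{2 M}{64 + 3} = 4 + \frac{2 M}{67}$)
$\left(b + w{\left(-1 \right)}\right) 121 = \left(-24 + \left(4 + \frac{2}{67} \left(-1\right)\right)\right) 121 = \left(-24 + \left(4 - \frac{2}{67}\right)\right) 121 = \left(-24 + \frac{266}{67}\right) 121 = \left(- \frac{1342}{67}\right) 121 = - \frac{162382}{67}$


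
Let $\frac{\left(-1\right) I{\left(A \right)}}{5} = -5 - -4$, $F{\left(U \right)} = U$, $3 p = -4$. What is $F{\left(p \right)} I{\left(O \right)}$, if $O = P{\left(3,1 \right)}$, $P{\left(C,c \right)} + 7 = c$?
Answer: $- \frac{20}{3} \approx -6.6667$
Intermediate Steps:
$p = - \frac{4}{3}$ ($p = \frac{1}{3} \left(-4\right) = - \frac{4}{3} \approx -1.3333$)
$P{\left(C,c \right)} = -7 + c$
$O = -6$ ($O = -7 + 1 = -6$)
$I{\left(A \right)} = 5$ ($I{\left(A \right)} = - 5 \left(-5 - -4\right) = - 5 \left(-5 + 4\right) = \left(-5\right) \left(-1\right) = 5$)
$F{\left(p \right)} I{\left(O \right)} = \left(- \frac{4}{3}\right) 5 = - \frac{20}{3}$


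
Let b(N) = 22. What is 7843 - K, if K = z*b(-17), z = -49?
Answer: 8921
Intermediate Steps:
K = -1078 (K = -49*22 = -1078)
7843 - K = 7843 - 1*(-1078) = 7843 + 1078 = 8921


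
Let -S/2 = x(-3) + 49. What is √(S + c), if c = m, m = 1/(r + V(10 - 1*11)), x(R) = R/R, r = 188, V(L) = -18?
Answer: I*√2889830/170 ≈ 9.9997*I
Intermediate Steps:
x(R) = 1
m = 1/170 (m = 1/(188 - 18) = 1/170 ≈ 0.0058824)
c = 1/170 ≈ 0.0058824
S = -100 (S = -2*(1 + 49) = -2*50 = -100)
√(S + c) = √(-100 + 1/170) = √(-16999/170) = I*√2889830/170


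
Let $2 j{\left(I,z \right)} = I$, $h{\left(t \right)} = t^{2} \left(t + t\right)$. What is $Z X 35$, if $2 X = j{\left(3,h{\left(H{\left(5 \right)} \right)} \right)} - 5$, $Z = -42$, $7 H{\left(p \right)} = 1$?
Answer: $\frac{5145}{2} \approx 2572.5$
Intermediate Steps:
$H{\left(p \right)} = \frac{1}{7}$ ($H{\left(p \right)} = \frac{1}{7} \cdot 1 = \frac{1}{7}$)
$h{\left(t \right)} = 2 t^{3}$ ($h{\left(t \right)} = t^{2} \cdot 2 t = 2 t^{3}$)
$j{\left(I,z \right)} = \frac{I}{2}$
$X = - \frac{7}{4}$ ($X = \frac{\frac{1}{2} \cdot 3 - 5}{2} = \frac{\frac{3}{2} - 5}{2} = \frac{1}{2} \left(- \frac{7}{2}\right) = - \frac{7}{4} \approx -1.75$)
$Z X 35 = \left(-42\right) \left(- \frac{7}{4}\right) 35 = \frac{147}{2} \cdot 35 = \frac{5145}{2}$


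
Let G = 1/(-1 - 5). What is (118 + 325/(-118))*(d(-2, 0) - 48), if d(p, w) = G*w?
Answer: -326376/59 ≈ -5531.8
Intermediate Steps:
G = -1/6 (G = 1/(-6) = -1/6 ≈ -0.16667)
d(p, w) = -w/6
(118 + 325/(-118))*(d(-2, 0) - 48) = (118 + 325/(-118))*(-1/6*0 - 48) = (118 + 325*(-1/118))*(0 - 48) = (118 - 325/118)*(-48) = (13599/118)*(-48) = -326376/59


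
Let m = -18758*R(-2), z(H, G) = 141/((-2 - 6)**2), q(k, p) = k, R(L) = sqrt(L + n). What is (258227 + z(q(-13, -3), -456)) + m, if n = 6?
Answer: 14125645/64 ≈ 2.2071e+5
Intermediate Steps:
R(L) = sqrt(6 + L) (R(L) = sqrt(L + 6) = sqrt(6 + L))
z(H, G) = 141/64 (z(H, G) = 141/((-8)**2) = 141/64)
m = -37516 (m = -18758*sqrt(6 - 2) = -18758*sqrt(4) = -18758*2 = -37516)
(258227 + z(q(-13, -3), -456)) + m = (258227 + 141/64) - 37516 = 16526669/64 - 37516 = 14125645/64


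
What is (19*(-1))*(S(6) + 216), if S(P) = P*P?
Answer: -4788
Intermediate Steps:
S(P) = P²
(19*(-1))*(S(6) + 216) = (19*(-1))*(6² + 216) = -19*(36 + 216) = -19*252 = -4788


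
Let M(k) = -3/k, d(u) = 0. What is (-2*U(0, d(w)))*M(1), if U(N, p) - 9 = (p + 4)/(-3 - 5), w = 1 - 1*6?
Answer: 51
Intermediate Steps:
w = -5 (w = 1 - 6 = -5)
U(N, p) = 17/2 - p/8 (U(N, p) = 9 + (p + 4)/(-3 - 5) = 9 + (4 + p)/(-8) = 9 + (4 + p)*(-⅛) = 9 + (-½ - p/8) = 17/2 - p/8)
(-2*U(0, d(w)))*M(1) = (-2*(17/2 - ⅛*0))*(-3/1) = (-2*(17/2 + 0))*(-3*1) = -2*17/2*(-3) = -17*(-3) = 51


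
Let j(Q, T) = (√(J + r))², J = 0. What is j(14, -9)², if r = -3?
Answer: 9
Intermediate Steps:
j(Q, T) = -3 (j(Q, T) = (√(0 - 3))² = (√(-3))² = (I*√3)² = -3)
j(14, -9)² = (-3)² = 9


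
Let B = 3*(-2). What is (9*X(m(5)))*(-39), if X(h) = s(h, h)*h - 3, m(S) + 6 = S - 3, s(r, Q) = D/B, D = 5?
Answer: -117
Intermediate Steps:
B = -6
s(r, Q) = -⅚ (s(r, Q) = 5/(-6) = 5*(-⅙) = -⅚)
m(S) = -9 + S (m(S) = -6 + (S - 3) = -6 + (-3 + S) = -9 + S)
X(h) = -3 - 5*h/6 (X(h) = -5*h/6 - 3 = -3 - 5*h/6)
(9*X(m(5)))*(-39) = (9*(-3 - 5*(-9 + 5)/6))*(-39) = (9*(-3 - ⅚*(-4)))*(-39) = (9*(-3 + 10/3))*(-39) = (9*(⅓))*(-39) = 3*(-39) = -117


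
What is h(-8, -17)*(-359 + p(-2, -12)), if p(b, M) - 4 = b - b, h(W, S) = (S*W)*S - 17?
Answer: 826795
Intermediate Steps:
h(W, S) = -17 + W*S² (h(W, S) = W*S² - 17 = -17 + W*S²)
p(b, M) = 4 (p(b, M) = 4 + (b - b) = 4 + 0 = 4)
h(-8, -17)*(-359 + p(-2, -12)) = (-17 - 8*(-17)²)*(-359 + 4) = (-17 - 8*289)*(-355) = (-17 - 2312)*(-355) = -2329*(-355) = 826795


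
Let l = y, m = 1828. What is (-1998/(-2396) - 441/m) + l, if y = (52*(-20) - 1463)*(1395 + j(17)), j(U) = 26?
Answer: -3894555246709/1094972 ≈ -3.5568e+6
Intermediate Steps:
y = -3556763 (y = (52*(-20) - 1463)*(1395 + 26) = (-1040 - 1463)*1421 = -2503*1421 = -3556763)
l = -3556763
(-1998/(-2396) - 441/m) + l = (-1998/(-2396) - 441/1828) - 3556763 = (-1998*(-1/2396) - 441*1/1828) - 3556763 = (999/1198 - 441/1828) - 3556763 = 648927/1094972 - 3556763 = -3894555246709/1094972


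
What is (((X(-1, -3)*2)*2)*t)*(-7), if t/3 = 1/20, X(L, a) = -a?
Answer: -63/5 ≈ -12.600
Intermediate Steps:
t = 3/20 ≈ 0.15000
(((X(-1, -3)*2)*2)*t)*(-7) = (((-1*(-3)*2)*2)*(3/20))*(-7) = (((3*2)*2)*(3/20))*(-7) = ((6*2)*(3/20))*(-7) = (12*(3/20))*(-7) = (9/5)*(-7) = -63/5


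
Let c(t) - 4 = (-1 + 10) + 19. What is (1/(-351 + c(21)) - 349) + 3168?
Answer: 899260/319 ≈ 2819.0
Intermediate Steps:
c(t) = 32 (c(t) = 4 + ((-1 + 10) + 19) = 4 + (9 + 19) = 4 + 28 = 32)
(1/(-351 + c(21)) - 349) + 3168 = (1/(-351 + 32) - 349) + 3168 = (1/(-319) - 349) + 3168 = (-1/319 - 349) + 3168 = -111332/319 + 3168 = 899260/319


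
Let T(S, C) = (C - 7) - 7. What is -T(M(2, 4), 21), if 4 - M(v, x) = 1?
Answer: -7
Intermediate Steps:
M(v, x) = 3 (M(v, x) = 4 - 1*1 = 4 - 1 = 3)
T(S, C) = -14 + C (T(S, C) = (-7 + C) - 7 = -14 + C)
-T(M(2, 4), 21) = -(-14 + 21) = -1*7 = -7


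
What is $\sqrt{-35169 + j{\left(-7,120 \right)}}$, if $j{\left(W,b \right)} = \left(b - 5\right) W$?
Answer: $i \sqrt{35974} \approx 189.67 i$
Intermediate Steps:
$j{\left(W,b \right)} = W \left(-5 + b\right)$ ($j{\left(W,b \right)} = \left(-5 + b\right) W = W \left(-5 + b\right)$)
$\sqrt{-35169 + j{\left(-7,120 \right)}} = \sqrt{-35169 - 7 \left(-5 + 120\right)} = \sqrt{-35169 - 805} = \sqrt{-35974} = i \sqrt{35974}$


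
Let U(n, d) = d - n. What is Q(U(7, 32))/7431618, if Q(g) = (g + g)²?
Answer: 1250/3715809 ≈ 0.00033640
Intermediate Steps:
Q(g) = 4*g² (Q(g) = (2*g)² = 4*g²)
Q(U(7, 32))/7431618 = (4*(32 - 1*7)²)/7431618 = (4*(32 - 7)²)*(1/7431618) = (4*25²)*(1/7431618) = (4*625)*(1/7431618) = 2500*(1/7431618) = 1250/3715809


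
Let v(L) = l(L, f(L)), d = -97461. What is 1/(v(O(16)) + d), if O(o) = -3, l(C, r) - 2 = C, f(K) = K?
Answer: -1/97462 ≈ -1.0260e-5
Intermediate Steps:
l(C, r) = 2 + C
v(L) = 2 + L
1/(v(O(16)) + d) = 1/((2 - 3) - 97461) = 1/(-1 - 97461) = 1/(-97462) = -1/97462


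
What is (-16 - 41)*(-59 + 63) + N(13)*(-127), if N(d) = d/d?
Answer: -355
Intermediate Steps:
N(d) = 1
(-16 - 41)*(-59 + 63) + N(13)*(-127) = (-16 - 41)*(-59 + 63) + 1*(-127) = -57*4 - 127 = -228 - 127 = -355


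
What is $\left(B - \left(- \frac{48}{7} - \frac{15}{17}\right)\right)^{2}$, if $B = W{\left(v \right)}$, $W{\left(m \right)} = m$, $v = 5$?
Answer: $\frac{2298256}{14161} \approx 162.29$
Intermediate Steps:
$B = 5$
$\left(B - \left(- \frac{48}{7} - \frac{15}{17}\right)\right)^{2} = \left(5 - \left(- \frac{48}{7} - \frac{15}{17}\right)\right)^{2} = \left(5 - - \frac{921}{119}\right)^{2} = \left(5 + \left(\frac{15}{17} + \frac{48}{7}\right)\right)^{2} = \left(5 + \frac{921}{119}\right)^{2} = \left(\frac{1516}{119}\right)^{2} = \frac{2298256}{14161}$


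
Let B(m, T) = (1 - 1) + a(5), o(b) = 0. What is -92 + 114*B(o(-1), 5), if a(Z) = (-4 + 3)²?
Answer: 22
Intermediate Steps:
a(Z) = 1 (a(Z) = (-1)² = 1)
B(m, T) = 1 (B(m, T) = (1 - 1) + 1 = 0 + 1 = 1)
-92 + 114*B(o(-1), 5) = -92 + 114*1 = -92 + 114 = 22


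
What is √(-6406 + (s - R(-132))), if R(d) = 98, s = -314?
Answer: I*√6818 ≈ 82.571*I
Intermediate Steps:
√(-6406 + (s - R(-132))) = √(-6406 + (-314 - 1*98)) = √(-6406 + (-314 - 98)) = √(-6406 - 412) = √(-6818) = I*√6818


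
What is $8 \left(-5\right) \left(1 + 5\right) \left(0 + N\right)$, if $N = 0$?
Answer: $0$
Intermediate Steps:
$8 \left(-5\right) \left(1 + 5\right) \left(0 + N\right) = 8 \left(-5\right) \left(1 + 5\right) \left(0 + 0\right) = - 40 \cdot 6 \cdot 0 = \left(-40\right) 0 = 0$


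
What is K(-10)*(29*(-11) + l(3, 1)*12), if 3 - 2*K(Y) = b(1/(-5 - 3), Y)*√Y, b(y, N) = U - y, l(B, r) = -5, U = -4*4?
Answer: -1137/2 - 48133*I*√10/16 ≈ -568.5 - 9513.1*I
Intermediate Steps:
U = -16
b(y, N) = -16 - y
K(Y) = 3/2 + 127*√Y/16 (K(Y) = 3/2 - (-16 - 1/(-5 - 3))*√Y/2 = 3/2 - (-16 - 1/(-8))*√Y/2 = 3/2 - (-16 - 1*(-⅛))*√Y/2 = 3/2 - (-16 + ⅛)*√Y/2 = 3/2 - (-127)*√Y/16 = 3/2 + 127*√Y/16)
K(-10)*(29*(-11) + l(3, 1)*12) = (3/2 + 127*√(-10)/16)*(29*(-11) - 5*12) = (3/2 + 127*(I*√10)/16)*(-319 - 60) = (3/2 + 127*I*√10/16)*(-379) = -1137/2 - 48133*I*√10/16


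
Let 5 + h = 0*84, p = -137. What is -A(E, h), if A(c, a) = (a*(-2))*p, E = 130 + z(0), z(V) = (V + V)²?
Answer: 1370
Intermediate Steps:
z(V) = 4*V² (z(V) = (2*V)² = 4*V²)
h = -5 (h = -5 + 0*84 = -5 + 0 = -5)
E = 130 (E = 130 + 4*0² = 130 + 4*0 = 130 + 0 = 130)
A(c, a) = 274*a (A(c, a) = (a*(-2))*(-137) = -2*a*(-137) = 274*a)
-A(E, h) = -274*(-5) = -1*(-1370) = 1370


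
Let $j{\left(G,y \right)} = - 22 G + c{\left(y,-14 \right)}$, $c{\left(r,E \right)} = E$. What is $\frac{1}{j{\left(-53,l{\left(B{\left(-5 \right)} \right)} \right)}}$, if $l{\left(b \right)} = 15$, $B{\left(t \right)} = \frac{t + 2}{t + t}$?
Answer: $\frac{1}{1152} \approx 0.00086806$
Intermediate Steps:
$B{\left(t \right)} = \frac{2 + t}{2 t}$
$j{\left(G,y \right)} = -14 - 22 G$ ($j{\left(G,y \right)} = - 22 G - 14 = -14 - 22 G$)
$\frac{1}{j{\left(-53,l{\left(B{\left(-5 \right)} \right)} \right)}} = \frac{1}{-14 - -1166} = \frac{1}{-14 + 1166} = \frac{1}{1152}$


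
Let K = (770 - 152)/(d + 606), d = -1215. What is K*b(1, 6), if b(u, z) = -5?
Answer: 1030/203 ≈ 5.0739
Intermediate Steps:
K = -206/203 (K = (770 - 152)/(-1215 + 606) = 618/(-609) = 618*(-1/609) = -206/203 ≈ -1.0148)
K*b(1, 6) = -206/203*(-5) = 1030/203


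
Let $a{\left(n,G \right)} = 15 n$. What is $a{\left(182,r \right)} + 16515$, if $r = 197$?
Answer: $19245$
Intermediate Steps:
$a{\left(182,r \right)} + 16515 = 15 \cdot 182 + 16515 = 2730 + 16515 = 19245$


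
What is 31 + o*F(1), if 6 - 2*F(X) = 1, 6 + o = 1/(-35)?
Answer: 223/14 ≈ 15.929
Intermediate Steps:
o = -211/35 (o = -6 + 1/(-35) = -6 - 1/35 = -211/35 ≈ -6.0286)
F(X) = 5/2 (F(X) = 3 - ½*1 = 3 - ½ = 5/2)
31 + o*F(1) = 31 - 211/35*5/2 = 31 - 211/14 = 223/14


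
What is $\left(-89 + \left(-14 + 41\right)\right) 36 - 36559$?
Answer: $-38791$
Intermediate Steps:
$\left(-89 + \left(-14 + 41\right)\right) 36 - 36559 = \left(-89 + 27\right) 36 - 36559 = \left(-62\right) 36 - 36559 = -2232 - 36559 = -38791$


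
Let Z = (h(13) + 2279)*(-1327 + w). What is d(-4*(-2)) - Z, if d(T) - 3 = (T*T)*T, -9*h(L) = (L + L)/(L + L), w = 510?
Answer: 16761305/9 ≈ 1.8624e+6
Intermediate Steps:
h(L) = -1/9 (h(L) = -(L + L)/(9*(L + L)) = -2*L/(9*(2*L)) = -2*L*1/(2*L)/9 = -1/9*1 = -1/9)
d(T) = 3 + T**3 (d(T) = 3 + (T*T)*T = 3 + T**2*T = 3 + T**3)
Z = -16756670/9 (Z = (-1/9 + 2279)*(-1327 + 510) = (20510/9)*(-817) = -16756670/9 ≈ -1.8619e+6)
d(-4*(-2)) - Z = (3 + (-4*(-2))**3) - 1*(-16756670/9) = (3 + 8**3) + 16756670/9 = (3 + 512) + 16756670/9 = 515 + 16756670/9 = 16761305/9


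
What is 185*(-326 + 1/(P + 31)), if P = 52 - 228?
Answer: -1749027/29 ≈ -60311.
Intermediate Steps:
P = -176
185*(-326 + 1/(P + 31)) = 185*(-326 + 1/(-176 + 31)) = 185*(-326 + 1/(-145)) = 185*(-326 - 1/145) = 185*(-47271/145) = -1749027/29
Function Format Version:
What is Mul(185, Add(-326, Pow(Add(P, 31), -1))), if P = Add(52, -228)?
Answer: Rational(-1749027, 29) ≈ -60311.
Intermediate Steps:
P = -176
Mul(185, Add(-326, Pow(Add(P, 31), -1))) = Mul(185, Add(-326, Pow(Add(-176, 31), -1))) = Mul(185, Add(-326, Pow(-145, -1))) = Mul(185, Add(-326, Rational(-1, 145))) = Mul(185, Rational(-47271, 145)) = Rational(-1749027, 29)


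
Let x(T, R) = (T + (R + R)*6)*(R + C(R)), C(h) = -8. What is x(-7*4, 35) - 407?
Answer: 10177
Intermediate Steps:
x(T, R) = (-8 + R)*(T + 12*R) (x(T, R) = (T + (R + R)*6)*(R - 8) = (T + (2*R)*6)*(-8 + R) = (T + 12*R)*(-8 + R) = (-8 + R)*(T + 12*R))
x(-7*4, 35) - 407 = (-96*35 - (-56)*4 + 12*35² + 35*(-7*4)) - 407 = (-3360 - 8*(-28) + 12*1225 + 35*(-28)) - 407 = (-3360 + 224 + 14700 - 980) - 407 = 10584 - 407 = 10177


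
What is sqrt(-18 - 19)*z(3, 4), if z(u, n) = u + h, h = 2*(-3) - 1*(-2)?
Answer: -I*sqrt(37) ≈ -6.0828*I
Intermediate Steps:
h = -4 (h = -6 + 2 = -4)
z(u, n) = -4 + u (z(u, n) = u - 4 = -4 + u)
sqrt(-18 - 19)*z(3, 4) = sqrt(-18 - 19)*(-4 + 3) = sqrt(-37)*(-1) = (I*sqrt(37))*(-1) = -I*sqrt(37)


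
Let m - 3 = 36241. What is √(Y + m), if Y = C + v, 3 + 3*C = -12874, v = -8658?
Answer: √209643/3 ≈ 152.62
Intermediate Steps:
m = 36244 (m = 3 + 36241 = 36244)
C = -12877/3 (C = -1 + (⅓)*(-12874) = -1 - 12874/3 = -12877/3 ≈ -4292.3)
Y = -38851/3 (Y = -12877/3 - 8658 = -38851/3 ≈ -12950.)
√(Y + m) = √(-38851/3 + 36244) = √(69881/3) = √209643/3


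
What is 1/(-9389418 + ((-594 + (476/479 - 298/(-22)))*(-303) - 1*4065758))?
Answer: -5269/69970209107 ≈ -7.5303e-8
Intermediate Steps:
1/(-9389418 + ((-594 + (476/479 - 298/(-22)))*(-303) - 1*4065758)) = 1/(-9389418 + ((-594 + (476*(1/479) - 298*(-1/22)))*(-303) - 4065758)) = 1/(-9389418 + ((-594 + (476/479 + 149/11))*(-303) - 4065758)) = 1/(-9389418 + ((-594 + 76607/5269)*(-303) - 4065758)) = 1/(-9389418 + (-3053179/5269*(-303) - 4065758)) = 1/(-9389418 + (925113237/5269 - 4065758)) = 1/(-9389418 - 20497365665/5269) = 1/(-69970209107/5269) = -5269/69970209107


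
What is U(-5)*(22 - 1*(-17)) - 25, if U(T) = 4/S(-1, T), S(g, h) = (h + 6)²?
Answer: 131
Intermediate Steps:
S(g, h) = (6 + h)²
U(T) = 4/(6 + T)² (U(T) = 4/((6 + T)²) = 4/(6 + T)²)
U(-5)*(22 - 1*(-17)) - 25 = (4/(6 - 5)²)*(22 - 1*(-17)) - 25 = (4/1²)*(22 + 17) - 25 = (4*1)*39 - 25 = 4*39 - 25 = 156 - 25 = 131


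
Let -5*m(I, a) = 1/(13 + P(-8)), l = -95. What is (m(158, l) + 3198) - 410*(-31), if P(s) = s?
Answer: 397699/25 ≈ 15908.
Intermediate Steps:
m(I, a) = -1/25 (m(I, a) = -1/(5*(13 - 8)) = -⅕/5 = -⅕*⅕ = -1/25)
(m(158, l) + 3198) - 410*(-31) = (-1/25 + 3198) - 410*(-31) = 79949/25 + 12710 = 397699/25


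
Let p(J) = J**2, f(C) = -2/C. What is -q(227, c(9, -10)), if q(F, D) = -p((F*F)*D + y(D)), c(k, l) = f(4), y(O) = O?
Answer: 663835225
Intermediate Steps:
c(k, l) = -1/2 (c(k, l) = -2/4 = -2*1/4 = -1/2)
q(F, D) = -(D + D*F**2)**2 (q(F, D) = -((F*F)*D + D)**2 = -(F**2*D + D)**2 = -(D*F**2 + D)**2 = -(D + D*F**2)**2)
-q(227, c(9, -10)) = -(-1)*(-1/2)**2*(1 + 227**2)**2 = -(-1)*(1 + 51529)**2/4 = -(-1)*51530**2/4 = -(-1)*2655340900/4 = -1*(-663835225) = 663835225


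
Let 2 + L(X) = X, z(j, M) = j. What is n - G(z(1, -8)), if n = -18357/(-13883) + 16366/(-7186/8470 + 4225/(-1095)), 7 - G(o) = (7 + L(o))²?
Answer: -104445433173841/30302715643 ≈ -3446.7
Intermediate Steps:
L(X) = -2 + X
G(o) = 7 - (5 + o)² (G(o) = 7 - (7 + (-2 + o))² = 7 - (5 + o)²)
n = -105324211927488/30302715643 (n = -18357*(-1/13883) + 16366/(-7186*1/8470 + 4225*(-1/1095)) = 18357/13883 + 16366/(-3593/4235 - 845/219) = 18357/13883 + 16366/(-4365442/927465) = 18357/13883 + 16366*(-927465/4365442) = 18357/13883 - 7589446095/2182721 = -105324211927488/30302715643 ≈ -3475.7)
n - G(z(1, -8)) = -105324211927488/30302715643 - (7 - (5 + 1)²) = -105324211927488/30302715643 - (7 - 1*6²) = -105324211927488/30302715643 - (7 - 1*36) = -105324211927488/30302715643 - (7 - 36) = -105324211927488/30302715643 - 1*(-29) = -105324211927488/30302715643 + 29 = -104445433173841/30302715643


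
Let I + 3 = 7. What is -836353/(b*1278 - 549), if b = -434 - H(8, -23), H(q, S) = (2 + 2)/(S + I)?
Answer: 15890707/10543707 ≈ 1.5071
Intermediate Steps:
I = 4 (I = -3 + 7 = 4)
H(q, S) = 4/(4 + S) (H(q, S) = (2 + 2)/(S + 4) = 4/(4 + S))
b = -8242/19 (b = -434 - 4/(4 - 23) = -434 - 4/(-19) = -434 - 4*(-1)/19 = -434 - 1*(-4/19) = -434 + 4/19 = -8242/19 ≈ -433.79)
-836353/(b*1278 - 549) = -836353/(-8242/19*1278 - 549) = -836353/(-10533276/19 - 549) = -836353/(-10543707/19) = -836353*(-19/10543707) = 15890707/10543707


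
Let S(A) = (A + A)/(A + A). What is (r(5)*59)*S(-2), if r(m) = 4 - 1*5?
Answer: -59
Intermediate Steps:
S(A) = 1 (S(A) = (2*A)/((2*A)) = (2*A)*(1/(2*A)) = 1)
r(m) = -1 (r(m) = 4 - 5 = -1)
(r(5)*59)*S(-2) = -1*59*1 = -59*1 = -59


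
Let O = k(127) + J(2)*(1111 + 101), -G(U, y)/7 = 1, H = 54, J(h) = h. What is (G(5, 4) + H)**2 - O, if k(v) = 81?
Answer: -296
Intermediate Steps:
G(U, y) = -7 (G(U, y) = -7*1 = -7)
O = 2505 (O = 81 + 2*(1111 + 101) = 81 + 2*1212 = 81 + 2424 = 2505)
(G(5, 4) + H)**2 - O = (-7 + 54)**2 - 1*2505 = 47**2 - 2505 = 2209 - 2505 = -296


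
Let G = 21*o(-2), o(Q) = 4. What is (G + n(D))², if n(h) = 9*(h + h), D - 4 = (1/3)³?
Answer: 220900/9 ≈ 24544.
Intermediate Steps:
D = 109/27 (D = 4 + (1/3)³ = 4 + (⅓)³ = 4 + 1/27 = 109/27 ≈ 4.0370)
n(h) = 18*h (n(h) = 9*(2*h) = 18*h)
G = 84 (G = 21*4 = 84)
(G + n(D))² = (84 + 18*(109/27))² = (84 + 218/3)² = (470/3)² = 220900/9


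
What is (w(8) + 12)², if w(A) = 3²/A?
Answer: 11025/64 ≈ 172.27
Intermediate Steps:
w(A) = 9/A
(w(8) + 12)² = (9/8 + 12)² = (105/8)² = 11025/64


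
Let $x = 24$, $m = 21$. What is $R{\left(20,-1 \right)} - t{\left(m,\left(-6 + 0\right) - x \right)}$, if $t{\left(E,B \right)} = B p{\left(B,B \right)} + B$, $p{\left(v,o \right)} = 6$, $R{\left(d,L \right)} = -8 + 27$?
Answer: $229$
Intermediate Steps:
$R{\left(d,L \right)} = 19$
$t{\left(E,B \right)} = 7 B$ ($t{\left(E,B \right)} = B 6 + B = 6 B + B = 7 B$)
$R{\left(20,-1 \right)} - t{\left(m,\left(-6 + 0\right) - x \right)} = 19 - 7 \left(\left(-6 + 0\right) - 24\right) = 19 - 7 \left(-6 - 24\right) = 19 - 7 \left(-30\right) = 19 - -210 = 19 + 210 = 229$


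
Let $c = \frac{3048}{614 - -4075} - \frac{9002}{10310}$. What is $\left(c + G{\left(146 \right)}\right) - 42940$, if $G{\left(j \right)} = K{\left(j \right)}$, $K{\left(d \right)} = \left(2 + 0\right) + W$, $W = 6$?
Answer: $- \frac{345916298563}{8057265} \approx -42932.0$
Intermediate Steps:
$K{\left(d \right)} = 8$ ($K{\left(d \right)} = \left(2 + 0\right) + 6 = 2 + 6 = 8$)
$G{\left(j \right)} = 8$
$c = - \frac{1797583}{8057265}$ ($c = \frac{3048}{614 + 4075} - \frac{4501}{5155} = \frac{3048}{4689} - \frac{4501}{5155} = 3048 \cdot \frac{1}{4689} - \frac{4501}{5155} = \frac{1016}{1563} - \frac{4501}{5155} = - \frac{1797583}{8057265} \approx -0.2231$)
$\left(c + G{\left(146 \right)}\right) - 42940 = \left(- \frac{1797583}{8057265} + 8\right) - 42940 = \frac{62660537}{8057265} - 42940 = - \frac{345916298563}{8057265}$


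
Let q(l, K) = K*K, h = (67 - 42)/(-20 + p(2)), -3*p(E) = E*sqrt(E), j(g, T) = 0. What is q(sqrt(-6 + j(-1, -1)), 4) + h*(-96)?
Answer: 61184/449 - 1800*sqrt(2)/449 ≈ 130.60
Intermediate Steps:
p(E) = -E**(3/2)/3 (p(E) = -E*sqrt(E)/3 = -E**(3/2)/3)
h = 25/(-20 - 2*sqrt(2)/3) (h = (67 - 42)/(-20 - 2*sqrt(2)/3) = 25/(-20 - 2*sqrt(2)/3) ≈ -1.1937)
q(l, K) = K**2
q(sqrt(-6 + j(-1, -1)), 4) + h*(-96) = 4**2 + (-1125/898 + 75*sqrt(2)/1796)*(-96) = 16 + (54000/449 - 1800*sqrt(2)/449) = 61184/449 - 1800*sqrt(2)/449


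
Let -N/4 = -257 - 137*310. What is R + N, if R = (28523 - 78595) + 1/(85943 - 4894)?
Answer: 9793636965/81049 ≈ 1.2084e+5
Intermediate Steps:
N = 170908 (N = -4*(-257 - 137*310) = -4*(-257 - 42470) = -4*(-42727) = 170908)
R = -4058285527/81049 (R = -50072 + 1/81049 = -4058285527/81049 ≈ -50072.)
R + N = -4058285527/81049 + 170908 = 9793636965/81049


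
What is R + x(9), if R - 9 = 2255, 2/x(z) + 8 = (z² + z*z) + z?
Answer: 369034/163 ≈ 2264.0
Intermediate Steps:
x(z) = 2/(-8 + z + 2*z²) (x(z) = 2/(-8 + ((z² + z*z) + z)) = 2/(-8 + ((z² + z²) + z)) = 2/(-8 + (2*z² + z)) = 2/(-8 + (z + 2*z²)) = 2/(-8 + z + 2*z²))
R = 2264 (R = 9 + 2255 = 2264)
R + x(9) = 2264 + 2/(-8 + 9 + 2*9²) = 2264 + 2/(-8 + 9 + 2*81) = 2264 + 2/(-8 + 9 + 162) = 2264 + 2/163 = 369034/163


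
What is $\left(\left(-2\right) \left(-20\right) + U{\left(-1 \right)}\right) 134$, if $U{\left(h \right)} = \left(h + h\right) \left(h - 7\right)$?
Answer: $7504$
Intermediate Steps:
$U{\left(h \right)} = 2 h \left(-7 + h\right)$
$\left(\left(-2\right) \left(-20\right) + U{\left(-1 \right)}\right) 134 = \left(\left(-2\right) \left(-20\right) + 2 \left(-1\right) \left(-7 - 1\right)\right) 134 = \left(40 + 2 \left(-1\right) \left(-8\right)\right) 134 = \left(40 + 16\right) 134 = 56 \cdot 134 = 7504$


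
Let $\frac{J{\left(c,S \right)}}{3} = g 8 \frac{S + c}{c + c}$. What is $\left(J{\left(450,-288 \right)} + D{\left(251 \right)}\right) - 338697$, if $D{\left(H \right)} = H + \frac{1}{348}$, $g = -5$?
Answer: $- \frac{588933619}{1740} \approx -3.3847 \cdot 10^{5}$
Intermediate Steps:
$J{\left(c,S \right)} = - \frac{60 \left(S + c\right)}{c}$ ($J{\left(c,S \right)} = 3 \left(-5\right) 8 \frac{S + c}{c + c} = 3 \left(- 40 \frac{S + c}{2 c}\right) = 3 \left(- \frac{20 \left(S + c\right)}{c}\right) = - \frac{60 \left(S + c\right)}{c}$)
$D{\left(H \right)} = \frac{1}{348} + H$ ($D{\left(H \right)} = H + \frac{1}{348} = \frac{1}{348} + H$)
$\left(J{\left(450,-288 \right)} + D{\left(251 \right)}\right) - 338697 = \left(\left(-60 - - \frac{17280}{450}\right) + \left(\frac{1}{348} + 251\right)\right) - 338697 = \left(\left(-60 - \left(-17280\right) \frac{1}{450}\right) + \frac{87349}{348}\right) - 338697 = \left(\left(-60 + \frac{192}{5}\right) + \frac{87349}{348}\right) - 338697 = \left(- \frac{108}{5} + \frac{87349}{348}\right) - 338697 = \frac{399161}{1740} - 338697 = - \frac{588933619}{1740}$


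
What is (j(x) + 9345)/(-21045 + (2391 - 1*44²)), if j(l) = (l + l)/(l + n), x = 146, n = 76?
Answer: -1037441/2285490 ≈ -0.45393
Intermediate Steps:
j(l) = 2*l/(76 + l) (j(l) = (l + l)/(l + 76) = (2*l)/(76 + l) = 2*l/(76 + l))
(j(x) + 9345)/(-21045 + (2391 - 1*44²)) = (2*146/(76 + 146) + 9345)/(-21045 + (2391 - 1*44²)) = (2*146/222 + 9345)/(-21045 + (2391 - 1*1936)) = (2*146*(1/222) + 9345)/(-21045 + (2391 - 1936)) = (146/111 + 9345)/(-21045 + 455) = (1037441/111)/(-20590) = (1037441/111)*(-1/20590) = -1037441/2285490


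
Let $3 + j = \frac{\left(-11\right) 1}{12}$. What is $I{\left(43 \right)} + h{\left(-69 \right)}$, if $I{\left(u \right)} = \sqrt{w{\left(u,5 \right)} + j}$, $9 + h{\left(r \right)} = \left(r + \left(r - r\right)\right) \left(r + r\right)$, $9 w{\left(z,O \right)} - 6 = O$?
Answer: $9513 + \frac{i \sqrt{97}}{6} \approx 9513.0 + 1.6415 i$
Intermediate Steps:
$w{\left(z,O \right)} = \frac{2}{3} + \frac{O}{9}$
$j = - \frac{47}{12}$ ($j = -3 + \frac{\left(-11\right) 1}{12} = -3 - \frac{11}{12} = - \frac{47}{12} \approx -3.9167$)
$h{\left(r \right)} = -9 + 2 r^{2}$ ($h{\left(r \right)} = -9 + \left(r + \left(r - r\right)\right) \left(r + r\right) = -9 + \left(r + 0\right) 2 r = -9 + r 2 r = -9 + 2 r^{2}$)
$I{\left(u \right)} = \frac{i \sqrt{97}}{6}$ ($I{\left(u \right)} = \sqrt{\left(\frac{2}{3} + \frac{1}{9} \cdot 5\right) - \frac{47}{12}} = \sqrt{\left(\frac{2}{3} + \frac{5}{9}\right) - \frac{47}{12}} = \sqrt{\frac{11}{9} - \frac{47}{12}} = \sqrt{- \frac{97}{36}} = \frac{i \sqrt{97}}{6}$)
$I{\left(43 \right)} + h{\left(-69 \right)} = \frac{i \sqrt{97}}{6} - \left(9 - 2 \left(-69\right)^{2}\right) = \frac{i \sqrt{97}}{6} + \left(-9 + 2 \cdot 4761\right) = \frac{i \sqrt{97}}{6} + \left(-9 + 9522\right) = \frac{i \sqrt{97}}{6} + 9513 = 9513 + \frac{i \sqrt{97}}{6}$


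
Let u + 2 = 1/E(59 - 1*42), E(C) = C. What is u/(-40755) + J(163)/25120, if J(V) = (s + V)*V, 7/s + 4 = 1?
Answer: 164956853/158218320 ≈ 1.0426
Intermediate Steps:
s = -7/3 (s = 7/(-4 + 1) = 7/(-3) = 7*(-⅓) = -7/3 ≈ -2.3333)
J(V) = V*(-7/3 + V) (J(V) = (-7/3 + V)*V = V*(-7/3 + V))
u = -33/17 (u = -2 + 1/(59 - 1*42) = -2 + 1/(59 - 42) = -2 + 1/17 = -33/17 ≈ -1.9412)
u/(-40755) + J(163)/25120 = -33/17/(-40755) + ((⅓)*163*(-7 + 3*163))/25120 = -33/17*(-1/40755) + ((⅓)*163*(-7 + 489))*(1/25120) = 1/20995 + ((⅓)*163*482)*(1/25120) = 1/20995 + (78566/3)*(1/25120) = 1/20995 + 39283/37680 = 164956853/158218320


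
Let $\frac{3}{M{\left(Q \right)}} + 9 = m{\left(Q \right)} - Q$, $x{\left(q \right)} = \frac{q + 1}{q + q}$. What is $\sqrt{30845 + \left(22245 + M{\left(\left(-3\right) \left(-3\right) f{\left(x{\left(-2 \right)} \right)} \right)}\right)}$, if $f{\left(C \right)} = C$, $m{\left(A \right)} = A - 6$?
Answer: $\frac{\sqrt{1327245}}{5} \approx 230.41$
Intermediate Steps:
$m{\left(A \right)} = -6 + A$ ($m{\left(A \right)} = A - 6 = -6 + A$)
$x{\left(q \right)} = \frac{1 + q}{2 q}$
$M{\left(Q \right)} = - \frac{1}{5}$ ($M{\left(Q \right)} = \frac{3}{-9 + \left(\left(-6 + Q\right) - Q\right)} = \frac{3}{-9 - 6} = \frac{3}{-15} = 3 \left(- \frac{1}{15}\right) = - \frac{1}{5}$)
$\sqrt{30845 + \left(22245 + M{\left(\left(-3\right) \left(-3\right) f{\left(x{\left(-2 \right)} \right)} \right)}\right)} = \sqrt{30845 + \left(22245 - \frac{1}{5}\right)} = \sqrt{30845 + \frac{111224}{5}} = \sqrt{\frac{265449}{5}} = \frac{\sqrt{1327245}}{5}$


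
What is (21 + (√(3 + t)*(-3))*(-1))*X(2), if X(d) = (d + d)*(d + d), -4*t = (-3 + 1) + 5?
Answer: 408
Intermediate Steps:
t = -¾ (t = -((-3 + 1) + 5)/4 = -(-2 + 5)/4 = -¼*3 = -¾ ≈ -0.75000)
X(d) = 4*d² (X(d) = (2*d)*(2*d) = 4*d²)
(21 + (√(3 + t)*(-3))*(-1))*X(2) = (21 + (√(3 - ¾)*(-3))*(-1))*(4*2²) = (21 + (√(9/4)*(-3))*(-1))*(4*4) = (21 + ((3/2)*(-3))*(-1))*16 = (21 - 9/2*(-1))*16 = (21 + 9/2)*16 = (51/2)*16 = 408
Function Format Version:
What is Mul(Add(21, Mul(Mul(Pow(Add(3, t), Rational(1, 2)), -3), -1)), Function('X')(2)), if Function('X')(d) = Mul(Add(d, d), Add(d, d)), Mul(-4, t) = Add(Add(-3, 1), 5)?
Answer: 408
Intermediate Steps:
t = Rational(-3, 4) (t = Mul(Rational(-1, 4), Add(Add(-3, 1), 5)) = Mul(Rational(-1, 4), Add(-2, 5)) = Mul(Rational(-1, 4), 3) = Rational(-3, 4) ≈ -0.75000)
Function('X')(d) = Mul(4, Pow(d, 2)) (Function('X')(d) = Mul(Mul(2, d), Mul(2, d)) = Mul(4, Pow(d, 2)))
Mul(Add(21, Mul(Mul(Pow(Add(3, t), Rational(1, 2)), -3), -1)), Function('X')(2)) = Mul(Add(21, Mul(Mul(Pow(Add(3, Rational(-3, 4)), Rational(1, 2)), -3), -1)), Mul(4, Pow(2, 2))) = Mul(Add(21, Mul(Mul(Pow(Rational(9, 4), Rational(1, 2)), -3), -1)), Mul(4, 4)) = Mul(Add(21, Mul(Mul(Rational(3, 2), -3), -1)), 16) = Mul(Add(21, Mul(Rational(-9, 2), -1)), 16) = Mul(Add(21, Rational(9, 2)), 16) = Mul(Rational(51, 2), 16) = 408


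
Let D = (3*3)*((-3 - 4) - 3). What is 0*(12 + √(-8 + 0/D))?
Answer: 0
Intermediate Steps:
D = -90 (D = 9*(-7 - 3) = 9*(-10) = -90)
0*(12 + √(-8 + 0/D)) = 0*(12 + √(-8 + 0/(-90))) = 0*(12 + √(-8 + 0*(-1/90))) = 0*(12 + √(-8 + 0)) = 0*(12 + √(-8)) = 0*(12 + 2*I*√2) = 0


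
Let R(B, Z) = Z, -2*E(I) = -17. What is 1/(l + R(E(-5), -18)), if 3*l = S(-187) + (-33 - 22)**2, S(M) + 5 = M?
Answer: 3/2779 ≈ 0.0010795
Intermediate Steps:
E(I) = 17/2 (E(I) = -1/2*(-17) = 17/2)
S(M) = -5 + M
l = 2833/3 (l = ((-5 - 187) + (-33 - 22)**2)/3 = (-192 + (-55)**2)/3 = (-192 + 3025)/3 = (1/3)*2833 = 2833/3 ≈ 944.33)
1/(l + R(E(-5), -18)) = 1/(2833/3 - 18) = 1/(2779/3) = 3/2779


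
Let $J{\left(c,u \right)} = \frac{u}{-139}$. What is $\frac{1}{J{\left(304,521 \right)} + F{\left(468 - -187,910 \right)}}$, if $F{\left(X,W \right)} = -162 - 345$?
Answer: $- \frac{139}{70994} \approx -0.0019579$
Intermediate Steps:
$F{\left(X,W \right)} = -507$ ($F{\left(X,W \right)} = -162 - 345 = -507$)
$J{\left(c,u \right)} = - \frac{u}{139}$ ($J{\left(c,u \right)} = u \left(- \frac{1}{139}\right) = - \frac{u}{139}$)
$\frac{1}{J{\left(304,521 \right)} + F{\left(468 - -187,910 \right)}} = \frac{1}{\left(- \frac{1}{139}\right) 521 - 507} = \frac{1}{- \frac{521}{139} - 507} = \frac{1}{- \frac{70994}{139}} = - \frac{139}{70994}$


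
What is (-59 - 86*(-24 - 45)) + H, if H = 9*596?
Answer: 11239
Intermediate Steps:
H = 5364
(-59 - 86*(-24 - 45)) + H = (-59 - 86*(-24 - 45)) + 5364 = (-59 - 86*(-69)) + 5364 = (-59 + 5934) + 5364 = 5875 + 5364 = 11239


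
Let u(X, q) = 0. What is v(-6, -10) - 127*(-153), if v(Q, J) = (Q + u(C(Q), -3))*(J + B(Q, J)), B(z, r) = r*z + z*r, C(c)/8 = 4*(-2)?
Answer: 18771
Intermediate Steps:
C(c) = -64 (C(c) = 8*(4*(-2)) = 8*(-8) = -64)
B(z, r) = 2*r*z (B(z, r) = r*z + r*z = 2*r*z)
v(Q, J) = Q*(J + 2*J*Q) (v(Q, J) = (Q + 0)*(J + 2*J*Q) = Q*(J + 2*J*Q))
v(-6, -10) - 127*(-153) = -10*(-6)*(1 + 2*(-6)) - 127*(-153) = -10*(-6)*(1 - 12) + 19431 = -10*(-6)*(-11) + 19431 = -660 + 19431 = 18771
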